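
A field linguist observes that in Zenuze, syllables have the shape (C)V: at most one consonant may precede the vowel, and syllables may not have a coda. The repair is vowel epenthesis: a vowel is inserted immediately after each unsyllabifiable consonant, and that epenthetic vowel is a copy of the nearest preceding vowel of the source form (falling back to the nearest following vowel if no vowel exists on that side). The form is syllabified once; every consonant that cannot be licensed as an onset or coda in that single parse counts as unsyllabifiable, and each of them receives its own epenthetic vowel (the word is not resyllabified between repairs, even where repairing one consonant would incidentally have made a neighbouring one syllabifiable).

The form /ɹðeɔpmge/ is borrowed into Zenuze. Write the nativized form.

The consonants /ɹ/, /p/, /m/ cannot be parsed into a legal (C)V syllable (no codas are permitted; onsets are limited to one consonant).
Inserting the epenthetic vowel yields /ɹ/ → /ɹe/, /p/ → /pɔ/, /m/ → /mɔ/.

ɹeðeɔpɔmɔge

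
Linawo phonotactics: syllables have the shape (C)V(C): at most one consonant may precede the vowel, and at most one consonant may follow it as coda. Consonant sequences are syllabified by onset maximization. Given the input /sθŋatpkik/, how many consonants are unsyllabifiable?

3

Syllabifying with onset maximization leaves /s/, /θ/, /p/ stranded (at most one coda consonant is licensed; onsets are limited to one consonant).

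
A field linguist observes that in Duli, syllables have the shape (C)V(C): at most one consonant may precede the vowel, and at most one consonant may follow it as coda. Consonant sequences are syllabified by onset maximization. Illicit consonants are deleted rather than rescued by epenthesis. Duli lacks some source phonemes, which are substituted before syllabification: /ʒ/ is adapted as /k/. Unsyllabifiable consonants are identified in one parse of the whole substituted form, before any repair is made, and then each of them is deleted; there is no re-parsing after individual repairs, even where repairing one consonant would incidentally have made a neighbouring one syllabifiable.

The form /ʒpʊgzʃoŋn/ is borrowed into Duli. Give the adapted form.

pʊgʃoŋ

Substitution: /ʒ/ → /k/, giving /kpʊgzʃoŋn/.
Syllabifying with onset maximization leaves /k/, /z/, /n/ stranded (at most one coda consonant is licensed; onsets are limited to one consonant).
Each unlicensed consonant is deleted: /k/, /z/, /n/.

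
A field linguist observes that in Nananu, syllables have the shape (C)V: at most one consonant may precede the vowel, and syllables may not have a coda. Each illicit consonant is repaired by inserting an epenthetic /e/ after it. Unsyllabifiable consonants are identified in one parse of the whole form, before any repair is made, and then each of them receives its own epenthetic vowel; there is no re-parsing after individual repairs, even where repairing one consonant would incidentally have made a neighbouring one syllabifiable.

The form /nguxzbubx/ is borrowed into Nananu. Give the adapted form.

Under (C)V, the unsyllabifiable consonants are /n/, /x/, /z/, /b/, /x/ (no codas are permitted; onsets are limited to one consonant).
Inserting the epenthetic vowel yields /n/ → /ne/, /x/ → /xe/, /z/ → /ze/, /b/ → /be/, /x/ → /xe/.

neguxezebubexe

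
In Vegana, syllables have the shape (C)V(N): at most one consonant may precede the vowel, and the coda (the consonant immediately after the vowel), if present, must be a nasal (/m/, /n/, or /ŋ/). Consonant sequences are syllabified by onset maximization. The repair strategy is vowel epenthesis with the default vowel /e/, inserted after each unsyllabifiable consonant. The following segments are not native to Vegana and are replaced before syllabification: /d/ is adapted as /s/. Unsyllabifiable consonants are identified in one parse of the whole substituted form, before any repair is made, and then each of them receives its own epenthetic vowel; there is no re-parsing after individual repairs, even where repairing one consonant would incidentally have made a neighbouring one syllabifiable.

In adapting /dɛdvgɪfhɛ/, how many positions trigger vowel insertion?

3

After substitution the input is /sɛsvgɪfhɛ/.
The unsyllabifiable consonants are /s/, /v/, /f/; each receives one epenthetic vowel.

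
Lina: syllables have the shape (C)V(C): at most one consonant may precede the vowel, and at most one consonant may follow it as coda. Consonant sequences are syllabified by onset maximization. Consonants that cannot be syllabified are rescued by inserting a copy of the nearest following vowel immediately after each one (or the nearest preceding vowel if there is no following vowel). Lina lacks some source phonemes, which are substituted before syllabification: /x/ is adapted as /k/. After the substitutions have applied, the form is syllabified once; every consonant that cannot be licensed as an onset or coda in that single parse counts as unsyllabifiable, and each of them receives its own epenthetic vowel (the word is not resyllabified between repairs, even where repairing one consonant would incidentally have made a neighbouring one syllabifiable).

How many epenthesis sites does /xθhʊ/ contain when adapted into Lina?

After substitution the input is /kθhʊ/.
The unsyllabifiable consonants are /k/, /θ/; each receives one epenthetic vowel.

2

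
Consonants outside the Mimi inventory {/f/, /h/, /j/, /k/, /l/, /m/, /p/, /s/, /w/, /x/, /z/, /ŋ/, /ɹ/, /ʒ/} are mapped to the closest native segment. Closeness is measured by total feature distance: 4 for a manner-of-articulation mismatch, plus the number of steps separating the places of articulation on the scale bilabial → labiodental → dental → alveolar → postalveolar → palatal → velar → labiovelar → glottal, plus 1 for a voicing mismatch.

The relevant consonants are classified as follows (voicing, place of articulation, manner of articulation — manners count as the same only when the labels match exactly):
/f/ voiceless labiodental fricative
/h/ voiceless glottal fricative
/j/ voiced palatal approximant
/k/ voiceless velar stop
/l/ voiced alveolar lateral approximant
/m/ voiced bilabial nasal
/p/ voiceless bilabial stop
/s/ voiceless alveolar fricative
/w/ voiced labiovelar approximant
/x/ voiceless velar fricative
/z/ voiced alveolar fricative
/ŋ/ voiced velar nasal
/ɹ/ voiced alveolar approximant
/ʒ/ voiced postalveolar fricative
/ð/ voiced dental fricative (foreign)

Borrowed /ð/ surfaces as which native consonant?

z

/z/ is closest: same manner (fricative), place distance 1 (dental→alveolar), same voicing; total 1. Next closest is /f/ at distance 2.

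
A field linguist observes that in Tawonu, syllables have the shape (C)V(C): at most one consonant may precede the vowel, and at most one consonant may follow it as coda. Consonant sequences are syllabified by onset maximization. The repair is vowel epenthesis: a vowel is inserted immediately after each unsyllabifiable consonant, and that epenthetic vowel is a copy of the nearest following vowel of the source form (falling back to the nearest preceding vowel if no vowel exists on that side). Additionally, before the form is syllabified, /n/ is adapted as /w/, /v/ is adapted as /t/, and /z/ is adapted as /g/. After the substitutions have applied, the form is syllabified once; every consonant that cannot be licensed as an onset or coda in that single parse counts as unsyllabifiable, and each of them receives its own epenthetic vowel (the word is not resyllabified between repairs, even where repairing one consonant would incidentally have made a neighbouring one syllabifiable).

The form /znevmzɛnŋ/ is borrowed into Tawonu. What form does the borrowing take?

Substitution: /z/ → /g/, /n/ → /w/, /v/ → /t/, giving /gwetmgɛwŋ/.
Under (C)V(C), the unsyllabifiable consonants are /g/, /m/, /ŋ/ (at most one coda consonant is licensed; onsets are limited to one consonant).
Inserting the epenthetic vowel yields /g/ → /ge/, /m/ → /mɛ/, /ŋ/ → /ŋɛ/.

gewetmɛgɛwŋɛ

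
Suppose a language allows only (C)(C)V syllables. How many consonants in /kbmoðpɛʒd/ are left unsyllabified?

Syllabifying with onset maximization leaves /k/, /ʒ/, /d/ stranded (no codas are permitted; onsets may contain at most 2 consonants).

3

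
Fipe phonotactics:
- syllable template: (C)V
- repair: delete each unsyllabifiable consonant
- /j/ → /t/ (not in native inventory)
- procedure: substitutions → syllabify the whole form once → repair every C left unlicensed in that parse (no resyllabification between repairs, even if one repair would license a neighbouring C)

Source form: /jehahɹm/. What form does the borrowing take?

teha

Substitution: /j/ → /t/, giving /tehahɹm/.
Syllabifying with onset maximization leaves /h/, /ɹ/, /m/ stranded (no codas are permitted; onsets are limited to one consonant).
Deletion applies to /h/, /ɹ/, /m/.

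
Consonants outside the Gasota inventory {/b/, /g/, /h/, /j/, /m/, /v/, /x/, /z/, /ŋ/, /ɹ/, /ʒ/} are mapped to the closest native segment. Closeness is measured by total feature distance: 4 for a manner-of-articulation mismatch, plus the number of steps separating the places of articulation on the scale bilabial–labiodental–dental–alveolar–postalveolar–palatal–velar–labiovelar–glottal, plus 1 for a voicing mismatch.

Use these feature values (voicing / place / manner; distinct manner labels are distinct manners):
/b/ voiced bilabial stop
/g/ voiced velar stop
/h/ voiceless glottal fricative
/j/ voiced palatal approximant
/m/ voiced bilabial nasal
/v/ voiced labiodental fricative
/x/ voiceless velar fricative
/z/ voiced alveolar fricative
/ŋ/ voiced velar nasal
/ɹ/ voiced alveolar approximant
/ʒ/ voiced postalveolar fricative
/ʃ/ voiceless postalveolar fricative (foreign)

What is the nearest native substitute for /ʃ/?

ʒ

/ʒ/ is closest: same manner (fricative), place distance 0 (postalveolar→postalveolar), voicing differs (+1); total 1. Next closest is /x/ at distance 2.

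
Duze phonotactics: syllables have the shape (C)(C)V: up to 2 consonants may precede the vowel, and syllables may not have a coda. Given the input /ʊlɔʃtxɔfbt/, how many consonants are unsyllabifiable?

Syllabifying with onset maximization leaves /ʃ/, /f/, /b/, /t/ stranded (no codas are permitted; onsets may contain at most 2 consonants).

4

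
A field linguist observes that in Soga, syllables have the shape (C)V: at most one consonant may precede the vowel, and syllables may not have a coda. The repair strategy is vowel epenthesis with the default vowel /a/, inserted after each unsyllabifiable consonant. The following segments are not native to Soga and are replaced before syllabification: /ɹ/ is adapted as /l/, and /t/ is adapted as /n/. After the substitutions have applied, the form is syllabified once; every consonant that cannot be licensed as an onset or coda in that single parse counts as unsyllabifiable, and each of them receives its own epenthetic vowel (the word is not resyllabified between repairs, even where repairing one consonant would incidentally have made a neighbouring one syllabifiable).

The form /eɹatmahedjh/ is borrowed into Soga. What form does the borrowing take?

elanamahedajaha

Substitution: /ɹ/ → /l/, /t/ → /n/, giving /elanmahedjh/.
Under (C)V, the unsyllabifiable consonants are /n/, /d/, /j/, /h/ (no codas are permitted; onsets are limited to one consonant).
Inserting the epenthetic vowel yields /n/ → /na/, /d/ → /da/, /j/ → /ja/, /h/ → /ha/.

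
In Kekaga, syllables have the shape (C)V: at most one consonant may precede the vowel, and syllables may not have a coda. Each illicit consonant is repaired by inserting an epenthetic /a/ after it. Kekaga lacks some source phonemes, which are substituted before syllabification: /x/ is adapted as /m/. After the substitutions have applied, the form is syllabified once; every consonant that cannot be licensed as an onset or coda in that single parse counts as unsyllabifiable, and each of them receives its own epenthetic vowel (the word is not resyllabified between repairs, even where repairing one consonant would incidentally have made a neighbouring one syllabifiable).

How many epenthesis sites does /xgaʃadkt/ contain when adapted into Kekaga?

4

After substitution the input is /mgaʃadkt/.
The unsyllabifiable consonants are /m/, /d/, /k/, /t/; each receives one epenthetic vowel.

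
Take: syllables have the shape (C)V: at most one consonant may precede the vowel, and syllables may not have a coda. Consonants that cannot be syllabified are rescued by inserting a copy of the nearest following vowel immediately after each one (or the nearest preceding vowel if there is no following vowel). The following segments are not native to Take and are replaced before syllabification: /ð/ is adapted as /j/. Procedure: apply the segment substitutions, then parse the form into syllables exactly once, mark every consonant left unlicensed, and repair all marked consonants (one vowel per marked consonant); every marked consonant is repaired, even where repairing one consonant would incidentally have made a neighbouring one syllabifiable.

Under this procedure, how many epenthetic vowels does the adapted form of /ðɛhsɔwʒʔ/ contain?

4

After substitution the input is /jɛhsɔwʒʔ/.
The unsyllabifiable consonants are /h/, /w/, /ʒ/, /ʔ/; each receives one epenthetic vowel.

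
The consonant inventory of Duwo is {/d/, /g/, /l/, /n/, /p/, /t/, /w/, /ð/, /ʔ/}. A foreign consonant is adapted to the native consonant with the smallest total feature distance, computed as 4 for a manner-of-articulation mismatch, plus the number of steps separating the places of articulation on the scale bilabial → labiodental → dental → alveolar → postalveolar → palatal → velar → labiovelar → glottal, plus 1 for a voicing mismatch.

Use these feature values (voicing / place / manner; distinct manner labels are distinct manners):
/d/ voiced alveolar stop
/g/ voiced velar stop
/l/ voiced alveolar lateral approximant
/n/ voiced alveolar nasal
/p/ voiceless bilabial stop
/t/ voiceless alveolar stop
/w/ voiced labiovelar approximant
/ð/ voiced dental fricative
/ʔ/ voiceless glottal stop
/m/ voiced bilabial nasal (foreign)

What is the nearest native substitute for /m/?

/n/ is closest: same manner (nasal), place distance 3 (bilabial→alveolar), same voicing; total 3. Next closest is /p/ at distance 5.

n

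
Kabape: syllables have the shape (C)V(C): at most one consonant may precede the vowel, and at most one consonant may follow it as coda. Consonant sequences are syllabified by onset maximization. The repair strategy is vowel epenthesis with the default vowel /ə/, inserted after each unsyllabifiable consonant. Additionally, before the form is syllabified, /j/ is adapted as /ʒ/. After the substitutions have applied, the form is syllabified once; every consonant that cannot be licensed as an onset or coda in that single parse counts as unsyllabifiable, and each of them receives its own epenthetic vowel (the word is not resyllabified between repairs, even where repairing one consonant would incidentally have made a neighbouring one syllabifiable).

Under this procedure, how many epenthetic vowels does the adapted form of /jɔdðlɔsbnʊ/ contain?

2

After substitution the input is /ʒɔdðlɔsbnʊ/.
The unsyllabifiable consonants are /ð/, /b/; each receives one epenthetic vowel.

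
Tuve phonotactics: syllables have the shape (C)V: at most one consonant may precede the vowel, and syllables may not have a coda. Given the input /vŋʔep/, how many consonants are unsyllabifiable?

3

The consonants /v/, /ŋ/, /p/ cannot be parsed into a legal (C)V syllable (no codas are permitted; onsets are limited to one consonant).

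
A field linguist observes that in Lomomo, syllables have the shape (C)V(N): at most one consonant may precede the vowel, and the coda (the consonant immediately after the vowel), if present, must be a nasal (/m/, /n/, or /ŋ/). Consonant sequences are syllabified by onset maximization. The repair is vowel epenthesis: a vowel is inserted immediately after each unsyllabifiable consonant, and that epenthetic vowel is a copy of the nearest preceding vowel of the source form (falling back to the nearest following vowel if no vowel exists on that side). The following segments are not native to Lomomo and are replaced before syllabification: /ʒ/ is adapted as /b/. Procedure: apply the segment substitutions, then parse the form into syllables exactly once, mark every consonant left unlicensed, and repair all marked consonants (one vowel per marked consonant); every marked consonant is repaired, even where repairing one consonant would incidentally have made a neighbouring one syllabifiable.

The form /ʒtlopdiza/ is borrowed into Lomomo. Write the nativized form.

botolopodiza

Substitution: /ʒ/ → /b/, giving /btlopdiza/.
Under (C)V(N), the unsyllabifiable consonants are /b/, /t/, /p/ (only a nasal (/m/, /n/, or /ŋ/) is licensed in coda position; onsets are limited to one consonant).
Each unlicensed consonant becomes the onset of a new syllable: /b/ → /bo/, /t/ → /to/, /p/ → /po/.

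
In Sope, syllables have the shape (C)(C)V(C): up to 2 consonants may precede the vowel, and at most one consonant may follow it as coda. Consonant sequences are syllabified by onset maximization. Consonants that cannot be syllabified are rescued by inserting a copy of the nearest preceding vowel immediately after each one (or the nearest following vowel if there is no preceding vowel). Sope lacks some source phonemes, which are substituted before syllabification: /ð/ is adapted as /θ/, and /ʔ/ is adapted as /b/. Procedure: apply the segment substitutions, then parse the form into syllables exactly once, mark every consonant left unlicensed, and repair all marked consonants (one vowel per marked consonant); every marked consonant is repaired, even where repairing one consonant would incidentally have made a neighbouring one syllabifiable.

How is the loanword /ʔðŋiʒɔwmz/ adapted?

Substitution: /ʔ/ → /b/, /ð/ → /θ/, giving /bθŋiʒɔwmz/.
The consonants /b/, /m/, /z/ cannot be parsed into a legal (C)(C)V(C) syllable (at most one coda consonant is licensed; onsets may contain at most 2 consonants).
Epenthesis after each stranded consonant: /b/ → /bi/, /m/ → /mɔ/, /z/ → /zɔ/.

biθŋiʒɔwmɔzɔ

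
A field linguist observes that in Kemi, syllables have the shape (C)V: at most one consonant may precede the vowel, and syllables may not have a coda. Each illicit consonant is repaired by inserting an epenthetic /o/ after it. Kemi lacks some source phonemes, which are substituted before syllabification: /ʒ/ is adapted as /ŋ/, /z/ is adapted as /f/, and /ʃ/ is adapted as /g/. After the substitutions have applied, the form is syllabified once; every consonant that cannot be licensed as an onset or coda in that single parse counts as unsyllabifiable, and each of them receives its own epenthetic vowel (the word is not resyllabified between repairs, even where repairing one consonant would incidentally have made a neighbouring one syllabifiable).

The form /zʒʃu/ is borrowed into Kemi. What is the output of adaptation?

foŋogu

Substitution: /z/ → /f/, /ʒ/ → /ŋ/, /ʃ/ → /g/, giving /fŋgu/.
Under (C)V, the unsyllabifiable consonants are /f/, /ŋ/ (no codas are permitted; onsets are limited to one consonant).
Inserting the epenthetic vowel yields /f/ → /fo/, /ŋ/ → /ŋo/.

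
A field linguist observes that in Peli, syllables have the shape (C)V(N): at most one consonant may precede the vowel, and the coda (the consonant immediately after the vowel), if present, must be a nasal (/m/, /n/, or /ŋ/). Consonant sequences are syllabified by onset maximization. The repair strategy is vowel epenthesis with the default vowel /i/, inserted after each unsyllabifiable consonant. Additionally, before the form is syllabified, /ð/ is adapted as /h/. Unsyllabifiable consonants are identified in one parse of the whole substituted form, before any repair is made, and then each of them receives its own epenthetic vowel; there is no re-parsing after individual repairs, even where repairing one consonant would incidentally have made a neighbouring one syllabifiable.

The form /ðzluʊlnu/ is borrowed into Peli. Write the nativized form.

Substitution: /ð/ → /h/, giving /hzluʊlnu/.
The consonants /h/, /z/, /l/ cannot be parsed into a legal (C)V(N) syllable (only a nasal (/m/, /n/, or /ŋ/) is licensed in coda position; onsets are limited to one consonant).
Each unlicensed consonant becomes the onset of a new syllable: /h/ → /hi/, /z/ → /zi/, /l/ → /li/.

hiziluʊlinu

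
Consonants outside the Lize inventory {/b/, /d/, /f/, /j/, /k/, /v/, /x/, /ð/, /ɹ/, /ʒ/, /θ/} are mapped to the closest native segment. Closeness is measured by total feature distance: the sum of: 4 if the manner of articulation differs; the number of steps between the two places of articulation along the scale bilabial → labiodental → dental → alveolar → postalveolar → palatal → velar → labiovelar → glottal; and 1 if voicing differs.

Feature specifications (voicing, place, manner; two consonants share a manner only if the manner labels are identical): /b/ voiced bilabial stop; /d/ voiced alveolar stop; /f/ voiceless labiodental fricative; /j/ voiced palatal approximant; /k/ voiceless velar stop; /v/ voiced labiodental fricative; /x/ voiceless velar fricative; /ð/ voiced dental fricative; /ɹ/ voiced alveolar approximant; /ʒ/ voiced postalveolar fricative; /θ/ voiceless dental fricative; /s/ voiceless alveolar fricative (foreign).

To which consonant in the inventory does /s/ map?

/θ/ is closest: same manner (fricative), place distance 1 (alveolar→dental), same voicing; total 1. Next closest is /f/ at distance 2.

θ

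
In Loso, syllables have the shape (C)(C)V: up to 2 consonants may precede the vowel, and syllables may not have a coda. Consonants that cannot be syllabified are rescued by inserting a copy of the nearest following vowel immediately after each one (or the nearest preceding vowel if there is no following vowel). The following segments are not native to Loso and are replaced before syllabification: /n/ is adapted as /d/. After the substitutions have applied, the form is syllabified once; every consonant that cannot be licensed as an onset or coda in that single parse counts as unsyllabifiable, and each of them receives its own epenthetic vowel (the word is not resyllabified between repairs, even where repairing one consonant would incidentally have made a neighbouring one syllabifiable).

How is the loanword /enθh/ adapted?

Substitution: /n/ → /d/, giving /edθh/.
Under (C)(C)V, the unsyllabifiable consonants are /d/, /θ/, /h/ (no codas are permitted; onsets may contain at most 2 consonants).
Each unlicensed consonant becomes the onset of a new syllable: /d/ → /de/, /θ/ → /θe/, /h/ → /he/.

edeθehe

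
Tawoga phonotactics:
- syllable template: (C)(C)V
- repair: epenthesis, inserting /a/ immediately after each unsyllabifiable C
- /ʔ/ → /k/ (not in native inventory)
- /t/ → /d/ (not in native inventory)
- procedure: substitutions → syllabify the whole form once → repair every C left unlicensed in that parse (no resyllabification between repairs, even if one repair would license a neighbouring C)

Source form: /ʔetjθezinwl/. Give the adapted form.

kedajθezinawala

Substitution: /ʔ/ → /k/, /t/ → /d/, giving /kedjθezinwl/.
The consonants /d/, /n/, /w/, /l/ cannot be parsed into a legal (C)(C)V syllable (no codas are permitted; onsets may contain at most 2 consonants).
Each unlicensed consonant becomes the onset of a new syllable: /d/ → /da/, /n/ → /na/, /w/ → /wa/, /l/ → /la/.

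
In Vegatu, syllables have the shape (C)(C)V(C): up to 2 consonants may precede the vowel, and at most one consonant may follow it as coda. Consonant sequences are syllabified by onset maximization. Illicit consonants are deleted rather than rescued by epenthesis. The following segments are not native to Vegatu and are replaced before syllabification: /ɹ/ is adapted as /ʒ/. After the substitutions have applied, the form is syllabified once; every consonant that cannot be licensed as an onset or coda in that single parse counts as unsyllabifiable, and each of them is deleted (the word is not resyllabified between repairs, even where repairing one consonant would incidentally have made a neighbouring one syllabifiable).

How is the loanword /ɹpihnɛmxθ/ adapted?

ʒpihnɛm

Substitution: /ɹ/ → /ʒ/, giving /ʒpihnɛmxθ/.
Under (C)(C)V(C), the unsyllabifiable consonants are /x/, /θ/ (at most one coda consonant is licensed; onsets may contain at most 2 consonants).
Deleting the stranded consonants removes /x/, /θ/.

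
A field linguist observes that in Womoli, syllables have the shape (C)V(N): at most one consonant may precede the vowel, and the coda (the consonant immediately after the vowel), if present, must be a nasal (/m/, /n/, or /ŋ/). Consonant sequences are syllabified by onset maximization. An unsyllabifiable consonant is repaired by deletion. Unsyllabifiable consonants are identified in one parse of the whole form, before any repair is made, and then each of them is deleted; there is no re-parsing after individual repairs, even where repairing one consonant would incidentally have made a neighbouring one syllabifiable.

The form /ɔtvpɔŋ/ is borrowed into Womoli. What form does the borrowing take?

ɔpɔŋ

The consonants /t/, /v/ cannot be parsed into a legal (C)V(N) syllable (only a nasal (/m/, /n/, or /ŋ/) is licensed in coda position; onsets are limited to one consonant).
Deletion applies to /t/, /v/.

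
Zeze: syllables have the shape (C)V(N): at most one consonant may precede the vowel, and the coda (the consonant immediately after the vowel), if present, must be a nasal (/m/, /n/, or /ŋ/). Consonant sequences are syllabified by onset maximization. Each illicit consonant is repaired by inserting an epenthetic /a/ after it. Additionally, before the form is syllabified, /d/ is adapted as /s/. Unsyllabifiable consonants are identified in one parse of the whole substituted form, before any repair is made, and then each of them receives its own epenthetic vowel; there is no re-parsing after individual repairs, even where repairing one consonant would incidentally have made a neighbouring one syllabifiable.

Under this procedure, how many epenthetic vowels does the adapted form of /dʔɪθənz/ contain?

2

After substitution the input is /sʔɪθənz/.
The unsyllabifiable consonants are /s/, /z/; each receives one epenthetic vowel.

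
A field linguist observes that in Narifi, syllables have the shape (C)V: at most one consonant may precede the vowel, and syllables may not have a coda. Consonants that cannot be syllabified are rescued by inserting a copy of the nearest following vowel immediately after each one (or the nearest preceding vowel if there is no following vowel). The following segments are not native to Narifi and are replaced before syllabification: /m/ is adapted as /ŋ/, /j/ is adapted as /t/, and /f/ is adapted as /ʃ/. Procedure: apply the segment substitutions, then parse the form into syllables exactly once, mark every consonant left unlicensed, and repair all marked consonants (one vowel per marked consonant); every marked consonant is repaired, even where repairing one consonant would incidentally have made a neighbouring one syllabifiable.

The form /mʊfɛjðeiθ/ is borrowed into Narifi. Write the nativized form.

ŋʊʃɛteðeiθi

Substitution: /m/ → /ŋ/, /f/ → /ʃ/, /j/ → /t/, giving /ŋʊʃɛtðeiθ/.
The consonants /t/, /θ/ cannot be parsed into a legal (C)V syllable (no codas are permitted; onsets are limited to one consonant).
Each unlicensed consonant becomes the onset of a new syllable: /t/ → /te/, /θ/ → /θi/.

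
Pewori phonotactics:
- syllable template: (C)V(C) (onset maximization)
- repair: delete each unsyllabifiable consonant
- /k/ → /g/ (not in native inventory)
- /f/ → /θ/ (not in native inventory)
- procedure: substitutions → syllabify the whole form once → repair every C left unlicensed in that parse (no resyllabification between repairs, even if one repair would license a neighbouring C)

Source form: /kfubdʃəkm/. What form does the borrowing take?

θubʃəg

Substitution: /k/ → /g/, /f/ → /θ/, giving /gθubdʃəgm/.
Syllabifying with onset maximization leaves /g/, /d/, /m/ stranded (at most one coda consonant is licensed; onsets are limited to one consonant).
Deleting the stranded consonants removes /g/, /d/, /m/.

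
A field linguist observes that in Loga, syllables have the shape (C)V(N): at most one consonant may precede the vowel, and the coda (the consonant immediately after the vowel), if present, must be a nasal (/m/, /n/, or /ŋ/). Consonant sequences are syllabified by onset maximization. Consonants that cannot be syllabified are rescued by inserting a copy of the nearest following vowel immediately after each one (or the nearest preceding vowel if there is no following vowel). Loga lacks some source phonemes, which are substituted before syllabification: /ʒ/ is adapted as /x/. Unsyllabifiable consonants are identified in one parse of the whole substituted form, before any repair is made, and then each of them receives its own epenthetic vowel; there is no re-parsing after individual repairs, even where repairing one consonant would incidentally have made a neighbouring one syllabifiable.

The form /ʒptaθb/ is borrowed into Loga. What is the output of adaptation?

xapataθaba

Substitution: /ʒ/ → /x/, giving /xptaθb/.
Under (C)V(N), the unsyllabifiable consonants are /x/, /p/, /θ/, /b/ (only a nasal (/m/, /n/, or /ŋ/) is licensed in coda position; onsets are limited to one consonant).
Epenthesis after each stranded consonant: /x/ → /xa/, /p/ → /pa/, /θ/ → /θa/, /b/ → /ba/.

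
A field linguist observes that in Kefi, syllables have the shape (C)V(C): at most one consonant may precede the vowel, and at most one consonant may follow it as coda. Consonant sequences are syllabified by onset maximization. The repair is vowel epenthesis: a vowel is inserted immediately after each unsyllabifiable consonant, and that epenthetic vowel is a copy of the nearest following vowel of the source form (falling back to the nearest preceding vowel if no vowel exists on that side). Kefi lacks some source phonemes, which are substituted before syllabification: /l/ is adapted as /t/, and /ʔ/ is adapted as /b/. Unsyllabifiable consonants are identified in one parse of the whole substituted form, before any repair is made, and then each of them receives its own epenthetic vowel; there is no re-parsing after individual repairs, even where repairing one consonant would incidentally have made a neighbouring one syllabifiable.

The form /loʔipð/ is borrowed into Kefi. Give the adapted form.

tobipði

Substitution: /l/ → /t/, /ʔ/ → /b/, giving /tobipð/.
Syllabifying with onset maximization leaves /ð/ stranded (at most one coda consonant is licensed; onsets are limited to one consonant).
Inserting the epenthetic vowel yields /ð/ → /ði/.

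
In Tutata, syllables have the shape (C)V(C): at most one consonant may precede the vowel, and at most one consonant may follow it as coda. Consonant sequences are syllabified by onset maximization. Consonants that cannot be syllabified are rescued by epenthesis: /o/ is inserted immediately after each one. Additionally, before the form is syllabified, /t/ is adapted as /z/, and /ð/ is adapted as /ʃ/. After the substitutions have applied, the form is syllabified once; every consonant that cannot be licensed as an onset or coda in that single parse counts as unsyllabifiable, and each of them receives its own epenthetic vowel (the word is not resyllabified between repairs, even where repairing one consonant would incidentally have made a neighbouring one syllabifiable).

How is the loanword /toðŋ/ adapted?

zoʃŋo

Substitution: /t/ → /z/, /ð/ → /ʃ/, giving /zoʃŋ/.
The consonants /ŋ/ cannot be parsed into a legal (C)V(C) syllable (at most one coda consonant is licensed; onsets are limited to one consonant).
Epenthesis after each stranded consonant: /ŋ/ → /ŋo/.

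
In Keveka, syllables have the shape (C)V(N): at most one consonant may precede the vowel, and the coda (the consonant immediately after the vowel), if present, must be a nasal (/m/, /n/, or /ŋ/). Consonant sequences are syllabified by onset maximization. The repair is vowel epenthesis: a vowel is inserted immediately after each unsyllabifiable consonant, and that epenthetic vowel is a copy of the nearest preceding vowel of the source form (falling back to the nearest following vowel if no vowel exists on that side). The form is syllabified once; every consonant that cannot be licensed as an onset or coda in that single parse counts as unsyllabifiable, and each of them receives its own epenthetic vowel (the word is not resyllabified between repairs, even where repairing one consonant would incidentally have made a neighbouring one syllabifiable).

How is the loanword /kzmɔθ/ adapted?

The consonants /k/, /z/, /θ/ cannot be parsed into a legal (C)V(N) syllable (only a nasal (/m/, /n/, or /ŋ/) is licensed in coda position; onsets are limited to one consonant).
Each unlicensed consonant becomes the onset of a new syllable: /k/ → /kɔ/, /z/ → /zɔ/, /θ/ → /θɔ/.

kɔzɔmɔθɔ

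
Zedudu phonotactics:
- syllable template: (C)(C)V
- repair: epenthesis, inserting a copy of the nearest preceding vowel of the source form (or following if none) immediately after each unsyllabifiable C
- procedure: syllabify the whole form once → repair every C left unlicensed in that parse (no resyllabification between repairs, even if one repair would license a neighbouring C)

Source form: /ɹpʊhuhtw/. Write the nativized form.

ɹpʊhuhutuwu

The consonants /h/, /t/, /w/ cannot be parsed into a legal (C)(C)V syllable (no codas are permitted; onsets may contain at most 2 consonants).
Epenthesis after each stranded consonant: /h/ → /hu/, /t/ → /tu/, /w/ → /wu/.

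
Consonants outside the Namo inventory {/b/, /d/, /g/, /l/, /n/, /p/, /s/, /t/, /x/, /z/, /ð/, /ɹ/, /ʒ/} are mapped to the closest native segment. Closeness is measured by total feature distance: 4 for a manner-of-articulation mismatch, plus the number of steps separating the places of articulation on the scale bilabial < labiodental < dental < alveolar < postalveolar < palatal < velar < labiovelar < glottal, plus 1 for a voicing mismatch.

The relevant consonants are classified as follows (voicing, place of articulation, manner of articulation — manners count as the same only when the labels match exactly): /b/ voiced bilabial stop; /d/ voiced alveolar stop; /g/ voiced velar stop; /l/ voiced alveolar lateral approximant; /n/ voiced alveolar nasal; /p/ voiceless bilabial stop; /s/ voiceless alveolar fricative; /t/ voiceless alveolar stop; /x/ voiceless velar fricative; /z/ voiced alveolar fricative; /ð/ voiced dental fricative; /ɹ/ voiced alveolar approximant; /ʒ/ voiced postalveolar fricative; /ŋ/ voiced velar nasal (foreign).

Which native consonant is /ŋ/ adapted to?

n

/n/ is closest: same manner (nasal), place distance 3 (velar→alveolar), same voicing; total 3. Next closest is /g/ at distance 4.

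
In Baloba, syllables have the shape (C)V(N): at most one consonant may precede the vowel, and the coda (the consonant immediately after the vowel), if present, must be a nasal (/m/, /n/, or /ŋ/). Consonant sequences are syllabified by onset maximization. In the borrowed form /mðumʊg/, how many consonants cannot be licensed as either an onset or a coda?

2

Under (C)V(N), the unsyllabifiable consonants are /m/, /g/ (only a nasal (/m/, /n/, or /ŋ/) is licensed in coda position; onsets are limited to one consonant).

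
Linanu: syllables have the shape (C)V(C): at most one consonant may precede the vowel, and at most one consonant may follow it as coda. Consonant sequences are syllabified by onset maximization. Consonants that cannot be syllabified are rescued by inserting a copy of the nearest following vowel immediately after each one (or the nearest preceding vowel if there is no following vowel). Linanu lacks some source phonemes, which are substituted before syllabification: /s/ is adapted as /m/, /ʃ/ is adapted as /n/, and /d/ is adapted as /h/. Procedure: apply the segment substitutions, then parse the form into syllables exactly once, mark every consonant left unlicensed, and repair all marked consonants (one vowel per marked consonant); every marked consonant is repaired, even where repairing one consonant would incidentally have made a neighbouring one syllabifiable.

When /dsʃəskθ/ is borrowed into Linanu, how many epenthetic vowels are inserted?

4

After substitution the input is /hmnəmkθ/.
The unsyllabifiable consonants are /h/, /m/, /k/, /θ/; each receives one epenthetic vowel.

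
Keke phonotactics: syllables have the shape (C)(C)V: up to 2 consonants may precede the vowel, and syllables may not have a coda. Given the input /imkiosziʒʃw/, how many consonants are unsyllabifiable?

3

Under (C)(C)V, the unsyllabifiable consonants are /ʒ/, /ʃ/, /w/ (no codas are permitted; onsets may contain at most 2 consonants).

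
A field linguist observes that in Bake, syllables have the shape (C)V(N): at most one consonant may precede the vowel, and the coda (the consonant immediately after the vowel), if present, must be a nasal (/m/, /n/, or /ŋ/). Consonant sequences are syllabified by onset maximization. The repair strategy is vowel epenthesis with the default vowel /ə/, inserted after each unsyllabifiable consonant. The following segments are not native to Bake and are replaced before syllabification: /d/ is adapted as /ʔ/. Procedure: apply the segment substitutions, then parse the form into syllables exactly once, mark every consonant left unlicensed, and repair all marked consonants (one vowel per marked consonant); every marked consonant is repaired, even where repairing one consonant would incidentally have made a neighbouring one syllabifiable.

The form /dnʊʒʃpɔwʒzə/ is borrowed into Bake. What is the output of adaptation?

ʔənʊʒəʃəpɔwəʒəzə

Substitution: /d/ → /ʔ/, giving /ʔnʊʒʃpɔwʒzə/.
Syllabifying with onset maximization leaves /ʔ/, /ʒ/, /ʃ/, /w/, /ʒ/ stranded (only a nasal (/m/, /n/, or /ŋ/) is licensed in coda position; onsets are limited to one consonant).
Inserting the epenthetic vowel yields /ʔ/ → /ʔə/, /ʒ/ → /ʒə/, /ʃ/ → /ʃə/, /w/ → /wə/, /ʒ/ → /ʒə/.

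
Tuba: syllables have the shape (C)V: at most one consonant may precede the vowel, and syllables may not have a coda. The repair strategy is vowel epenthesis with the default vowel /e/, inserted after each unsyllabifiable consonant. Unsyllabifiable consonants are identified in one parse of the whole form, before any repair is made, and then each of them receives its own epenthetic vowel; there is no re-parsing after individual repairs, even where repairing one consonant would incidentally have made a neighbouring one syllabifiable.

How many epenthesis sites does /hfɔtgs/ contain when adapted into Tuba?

4

The unsyllabifiable consonants are /h/, /t/, /g/, /s/; each receives one epenthetic vowel.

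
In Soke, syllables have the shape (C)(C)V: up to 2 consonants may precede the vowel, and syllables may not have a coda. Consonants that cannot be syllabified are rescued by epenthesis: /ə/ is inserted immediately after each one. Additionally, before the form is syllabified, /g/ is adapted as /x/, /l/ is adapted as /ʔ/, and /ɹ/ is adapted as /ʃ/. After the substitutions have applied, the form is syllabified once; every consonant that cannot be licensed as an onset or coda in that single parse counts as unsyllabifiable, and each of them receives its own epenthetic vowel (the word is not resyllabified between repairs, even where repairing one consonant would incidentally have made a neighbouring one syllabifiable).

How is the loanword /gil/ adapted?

xiʔə

Substitution: /g/ → /x/, /l/ → /ʔ/, giving /xiʔ/.
Under (C)(C)V, the unsyllabifiable consonants are /ʔ/ (no codas are permitted; onsets may contain at most 2 consonants).
Epenthesis after each stranded consonant: /ʔ/ → /ʔə/.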